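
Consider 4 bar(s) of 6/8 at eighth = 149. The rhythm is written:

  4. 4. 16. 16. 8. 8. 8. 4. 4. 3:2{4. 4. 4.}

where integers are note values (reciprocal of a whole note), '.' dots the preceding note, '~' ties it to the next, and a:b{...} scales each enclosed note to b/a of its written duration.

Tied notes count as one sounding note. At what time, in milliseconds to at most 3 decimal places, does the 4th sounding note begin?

note 4 onset = 27/4b = 2718.121ms

1. 0.0ms @ 0 + 1208.054ms (3)
2. 1208.054ms @ 3 + 1208.054ms (3)
3. 2416.107ms @ 6 + 302.013ms (3/4)
4. 2718.121ms @ 27/4 + 302.013ms (3/4)
5. 3020.134ms @ 15/2 + 604.027ms (3/2)
6. 3624.161ms @ 9 + 604.027ms (3/2)
7. 4228.188ms @ 21/2 + 604.027ms (3/2)
8. 4832.215ms @ 12 + 1208.054ms (3)
9. 6040.268ms @ 15 + 1208.054ms (3)
10. 7248.322ms @ 18 + 805.369ms (2)
11. 8053.691ms @ 20 + 805.369ms (2)
12. 8859.06ms @ 22 + 805.369ms (2)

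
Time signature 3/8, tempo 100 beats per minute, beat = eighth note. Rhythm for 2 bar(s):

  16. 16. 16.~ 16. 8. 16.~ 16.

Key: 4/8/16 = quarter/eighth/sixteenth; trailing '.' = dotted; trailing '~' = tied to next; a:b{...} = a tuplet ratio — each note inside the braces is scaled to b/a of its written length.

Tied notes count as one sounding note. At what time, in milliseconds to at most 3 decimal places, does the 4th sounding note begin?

1. 0.0ms @ 0 + 450.0ms (3/4)
2. 450.0ms @ 3/4 + 450.0ms (3/4)
3. 900.0ms @ 3/2 + 900.0ms (3/2)
4. 1800.0ms @ 3 + 900.0ms (3/2)
5. 2700.0ms @ 9/2 + 900.0ms (3/2)

note 4 onset = 3b = 1800.0ms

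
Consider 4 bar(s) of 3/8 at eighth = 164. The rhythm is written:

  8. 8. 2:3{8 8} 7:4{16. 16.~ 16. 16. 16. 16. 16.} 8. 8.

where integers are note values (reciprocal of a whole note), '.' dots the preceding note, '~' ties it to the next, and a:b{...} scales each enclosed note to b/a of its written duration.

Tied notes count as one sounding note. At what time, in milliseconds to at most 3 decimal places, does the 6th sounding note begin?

1. 0.0ms @ 0 + 548.78ms (3/2)
2. 548.78ms @ 3/2 + 548.78ms (3/2)
3. 1097.561ms @ 3 + 548.78ms (3/2)
4. 1646.341ms @ 9/2 + 548.78ms (3/2)
5. 2195.122ms @ 6 + 156.794ms (3/7)
6. 2351.916ms @ 45/7 + 313.589ms (6/7)
7. 2665.505ms @ 51/7 + 156.794ms (3/7)
8. 2822.3ms @ 54/7 + 156.794ms (3/7)
9. 2979.094ms @ 57/7 + 156.794ms (3/7)
10. 3135.889ms @ 60/7 + 156.794ms (3/7)
11. 3292.683ms @ 9 + 548.78ms (3/2)
12. 3841.463ms @ 21/2 + 548.78ms (3/2)

note 6 onset = 45/7b = 2351.916ms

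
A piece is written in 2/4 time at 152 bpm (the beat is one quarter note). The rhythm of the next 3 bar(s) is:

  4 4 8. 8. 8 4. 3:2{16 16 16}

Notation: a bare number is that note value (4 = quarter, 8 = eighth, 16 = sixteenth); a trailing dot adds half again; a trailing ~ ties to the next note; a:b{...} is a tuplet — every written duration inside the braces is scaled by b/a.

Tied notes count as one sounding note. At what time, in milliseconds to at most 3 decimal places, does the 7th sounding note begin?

note 7 onset = 11/2b = 2171.053ms

1. 0.0ms @ 0 + 394.737ms (1)
2. 394.737ms @ 1 + 394.737ms (1)
3. 789.474ms @ 2 + 296.053ms (3/4)
4. 1085.526ms @ 11/4 + 296.053ms (3/4)
5. 1381.579ms @ 7/2 + 197.368ms (1/2)
6. 1578.947ms @ 4 + 592.105ms (3/2)
7. 2171.053ms @ 11/2 + 65.789ms (1/6)
8. 2236.842ms @ 17/3 + 65.789ms (1/6)
9. 2302.632ms @ 35/6 + 65.789ms (1/6)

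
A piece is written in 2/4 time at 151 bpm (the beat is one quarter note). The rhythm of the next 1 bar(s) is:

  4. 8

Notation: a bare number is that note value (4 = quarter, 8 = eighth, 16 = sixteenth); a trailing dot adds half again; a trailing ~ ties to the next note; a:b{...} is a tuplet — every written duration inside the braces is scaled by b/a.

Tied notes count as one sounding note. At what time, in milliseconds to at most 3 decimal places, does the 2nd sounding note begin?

note 2 onset = 3/2b = 596.026ms

1. 0.0ms @ 0 + 596.026ms (3/2)
2. 596.026ms @ 3/2 + 198.675ms (1/2)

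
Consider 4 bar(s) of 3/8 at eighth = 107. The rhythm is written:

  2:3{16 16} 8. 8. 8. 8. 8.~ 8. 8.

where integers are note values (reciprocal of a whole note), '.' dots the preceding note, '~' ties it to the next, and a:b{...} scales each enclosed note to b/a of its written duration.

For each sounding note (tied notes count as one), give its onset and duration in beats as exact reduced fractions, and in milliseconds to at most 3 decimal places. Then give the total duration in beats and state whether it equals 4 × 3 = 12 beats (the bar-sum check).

1) 0.0ms=0b +420.561ms=3/4b
2) 420.561ms=3/4b +420.561ms=3/4b
3) 841.121ms=3/2b +841.121ms=3/2b
4) 1682.243ms=3b +841.121ms=3/2b
5) 2523.364ms=9/2b +841.121ms=3/2b
6) 3364.486ms=6b +841.121ms=3/2b
7) 4205.607ms=15/2b +1682.243ms=3b
8) 5887.85ms=21/2b +841.121ms=3/2b
Σ=12b of 12 (107bpm 3/8) — PASS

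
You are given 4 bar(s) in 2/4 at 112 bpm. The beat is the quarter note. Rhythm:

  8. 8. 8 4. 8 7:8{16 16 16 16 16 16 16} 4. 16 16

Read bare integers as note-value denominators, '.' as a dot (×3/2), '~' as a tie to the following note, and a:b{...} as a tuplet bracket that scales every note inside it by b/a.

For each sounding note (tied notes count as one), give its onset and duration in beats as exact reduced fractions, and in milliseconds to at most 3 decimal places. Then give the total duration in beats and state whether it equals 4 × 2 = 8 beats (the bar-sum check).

1) 0.0ms=0b +401.786ms=3/4b
2) 401.786ms=3/4b +401.786ms=3/4b
3) 803.571ms=3/2b +267.857ms=1/2b
4) 1071.429ms=2b +803.571ms=3/2b
5) 1875.0ms=7/2b +267.857ms=1/2b
6) 2142.857ms=4b +153.061ms=2/7b
7) 2295.918ms=30/7b +153.061ms=2/7b
8) 2448.98ms=32/7b +153.061ms=2/7b
9) 2602.041ms=34/7b +153.061ms=2/7b
10) 2755.102ms=36/7b +153.061ms=2/7b
11) 2908.163ms=38/7b +153.061ms=2/7b
12) 3061.224ms=40/7b +153.061ms=2/7b
13) 3214.286ms=6b +803.571ms=3/2b
14) 4017.857ms=15/2b +133.929ms=1/4b
15) 4151.786ms=31/4b +133.929ms=1/4b
Σ=8b of 8 (112bpm 2/4) — PASS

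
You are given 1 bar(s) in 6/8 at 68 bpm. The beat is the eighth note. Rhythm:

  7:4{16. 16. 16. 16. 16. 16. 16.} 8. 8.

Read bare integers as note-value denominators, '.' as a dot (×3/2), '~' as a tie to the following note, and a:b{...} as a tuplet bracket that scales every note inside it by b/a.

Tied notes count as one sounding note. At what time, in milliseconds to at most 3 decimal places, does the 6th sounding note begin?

1. 0.0ms @ 0 + 378.151ms (3/7)
2. 378.151ms @ 3/7 + 378.151ms (3/7)
3. 756.303ms @ 6/7 + 378.151ms (3/7)
4. 1134.454ms @ 9/7 + 378.151ms (3/7)
5. 1512.605ms @ 12/7 + 378.151ms (3/7)
6. 1890.756ms @ 15/7 + 378.151ms (3/7)
7. 2268.908ms @ 18/7 + 378.151ms (3/7)
8. 2647.059ms @ 3 + 1323.529ms (3/2)
9. 3970.588ms @ 9/2 + 1323.529ms (3/2)

note 6 onset = 15/7b = 1890.756ms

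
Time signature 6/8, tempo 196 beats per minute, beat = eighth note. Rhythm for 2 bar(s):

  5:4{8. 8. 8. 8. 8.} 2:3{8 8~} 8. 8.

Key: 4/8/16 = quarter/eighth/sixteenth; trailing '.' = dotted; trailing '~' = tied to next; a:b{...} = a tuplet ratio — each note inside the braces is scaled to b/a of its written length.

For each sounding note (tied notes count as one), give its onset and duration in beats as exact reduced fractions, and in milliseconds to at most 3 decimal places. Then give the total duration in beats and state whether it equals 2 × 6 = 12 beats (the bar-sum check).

1) 0.0ms=0b +367.347ms=6/5b
2) 367.347ms=6/5b +367.347ms=6/5b
3) 734.694ms=12/5b +367.347ms=6/5b
4) 1102.041ms=18/5b +367.347ms=6/5b
5) 1469.388ms=24/5b +367.347ms=6/5b
6) 1836.735ms=6b +459.184ms=3/2b
7) 2295.918ms=15/2b +918.367ms=3b
8) 3214.286ms=21/2b +459.184ms=3/2b
Σ=12b of 12 (196bpm 6/8) — PASS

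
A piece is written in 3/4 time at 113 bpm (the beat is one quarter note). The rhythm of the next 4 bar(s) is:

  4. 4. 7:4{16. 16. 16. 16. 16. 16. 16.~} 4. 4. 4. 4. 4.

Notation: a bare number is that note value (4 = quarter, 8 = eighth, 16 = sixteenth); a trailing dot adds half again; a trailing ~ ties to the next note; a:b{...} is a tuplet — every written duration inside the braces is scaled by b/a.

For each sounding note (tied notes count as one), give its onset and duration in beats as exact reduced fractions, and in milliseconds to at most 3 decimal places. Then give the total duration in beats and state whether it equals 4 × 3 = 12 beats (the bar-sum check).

1) 0.0ms=0b +796.46ms=3/2b
2) 796.46ms=3/2b +796.46ms=3/2b
3) 1592.92ms=3b +113.78ms=3/14b
4) 1706.7ms=45/14b +113.78ms=3/14b
5) 1820.48ms=24/7b +113.78ms=3/14b
6) 1934.26ms=51/14b +113.78ms=3/14b
7) 2048.04ms=27/7b +113.78ms=3/14b
8) 2161.82ms=57/14b +113.78ms=3/14b
9) 2275.601ms=30/7b +910.24ms=12/7b
10) 3185.841ms=6b +796.46ms=3/2b
11) 3982.301ms=15/2b +796.46ms=3/2b
12) 4778.761ms=9b +796.46ms=3/2b
13) 5575.221ms=21/2b +796.46ms=3/2b
Σ=12b of 12 (113bpm 3/4) — PASS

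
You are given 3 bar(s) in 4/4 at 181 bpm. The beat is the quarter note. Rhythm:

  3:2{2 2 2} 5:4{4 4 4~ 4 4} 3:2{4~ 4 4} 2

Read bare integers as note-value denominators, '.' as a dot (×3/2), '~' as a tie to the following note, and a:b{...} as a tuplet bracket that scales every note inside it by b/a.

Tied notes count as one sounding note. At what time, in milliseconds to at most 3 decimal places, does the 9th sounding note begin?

note 9 onset = 28/3b = 3093.923ms

1. 0.0ms @ 0 + 441.989ms (4/3)
2. 441.989ms @ 4/3 + 441.989ms (4/3)
3. 883.978ms @ 8/3 + 441.989ms (4/3)
4. 1325.967ms @ 4 + 265.193ms (4/5)
5. 1591.16ms @ 24/5 + 265.193ms (4/5)
6. 1856.354ms @ 28/5 + 530.387ms (8/5)
7. 2386.74ms @ 36/5 + 265.193ms (4/5)
8. 2651.934ms @ 8 + 441.989ms (4/3)
9. 3093.923ms @ 28/3 + 220.994ms (2/3)
10. 3314.917ms @ 10 + 662.983ms (2)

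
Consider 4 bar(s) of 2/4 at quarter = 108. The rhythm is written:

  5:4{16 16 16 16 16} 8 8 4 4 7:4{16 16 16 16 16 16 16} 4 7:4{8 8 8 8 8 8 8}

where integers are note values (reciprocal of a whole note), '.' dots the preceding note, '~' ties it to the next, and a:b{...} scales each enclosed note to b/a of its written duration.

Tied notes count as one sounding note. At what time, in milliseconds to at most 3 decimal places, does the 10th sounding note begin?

1. 0.0ms @ 0 + 111.111ms (1/5)
2. 111.111ms @ 1/5 + 111.111ms (1/5)
3. 222.222ms @ 2/5 + 111.111ms (1/5)
4. 333.333ms @ 3/5 + 111.111ms (1/5)
5. 444.444ms @ 4/5 + 111.111ms (1/5)
6. 555.556ms @ 1 + 277.778ms (1/2)
7. 833.333ms @ 3/2 + 277.778ms (1/2)
8. 1111.111ms @ 2 + 555.556ms (1)
9. 1666.667ms @ 3 + 555.556ms (1)
10. 2222.222ms @ 4 + 79.365ms (1/7)
11. 2301.587ms @ 29/7 + 79.365ms (1/7)
12. 2380.952ms @ 30/7 + 79.365ms (1/7)
13. 2460.317ms @ 31/7 + 79.365ms (1/7)
14. 2539.683ms @ 32/7 + 79.365ms (1/7)
15. 2619.048ms @ 33/7 + 79.365ms (1/7)
16. 2698.413ms @ 34/7 + 79.365ms (1/7)
17. 2777.778ms @ 5 + 555.556ms (1)
18. 3333.333ms @ 6 + 158.73ms (2/7)
19. 3492.063ms @ 44/7 + 158.73ms (2/7)
20. 3650.794ms @ 46/7 + 158.73ms (2/7)
21. 3809.524ms @ 48/7 + 158.73ms (2/7)
22. 3968.254ms @ 50/7 + 158.73ms (2/7)
23. 4126.984ms @ 52/7 + 158.73ms (2/7)
24. 4285.714ms @ 54/7 + 158.73ms (2/7)

note 10 onset = 4b = 2222.222ms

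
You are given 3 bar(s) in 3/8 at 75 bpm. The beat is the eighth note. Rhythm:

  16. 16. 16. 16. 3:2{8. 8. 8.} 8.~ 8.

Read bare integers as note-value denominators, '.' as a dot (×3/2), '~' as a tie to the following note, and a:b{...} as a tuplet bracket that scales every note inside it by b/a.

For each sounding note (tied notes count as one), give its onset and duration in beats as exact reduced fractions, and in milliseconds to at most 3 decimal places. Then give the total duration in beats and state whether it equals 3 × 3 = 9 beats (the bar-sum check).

1) 0.0ms=0b +600.0ms=3/4b
2) 600.0ms=3/4b +600.0ms=3/4b
3) 1200.0ms=3/2b +600.0ms=3/4b
4) 1800.0ms=9/4b +600.0ms=3/4b
5) 2400.0ms=3b +800.0ms=1b
6) 3200.0ms=4b +800.0ms=1b
7) 4000.0ms=5b +800.0ms=1b
8) 4800.0ms=6b +2400.0ms=3b
Σ=9b of 9 (75bpm 3/8) — PASS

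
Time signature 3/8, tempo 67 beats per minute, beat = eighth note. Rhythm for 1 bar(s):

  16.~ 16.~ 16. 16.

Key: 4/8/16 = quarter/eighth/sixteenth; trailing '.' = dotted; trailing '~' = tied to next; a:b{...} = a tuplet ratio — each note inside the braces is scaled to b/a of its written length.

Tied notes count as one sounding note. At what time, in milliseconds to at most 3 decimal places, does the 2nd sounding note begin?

note 2 onset = 9/4b = 2014.925ms

1. 0.0ms @ 0 + 2014.925ms (9/4)
2. 2014.925ms @ 9/4 + 671.642ms (3/4)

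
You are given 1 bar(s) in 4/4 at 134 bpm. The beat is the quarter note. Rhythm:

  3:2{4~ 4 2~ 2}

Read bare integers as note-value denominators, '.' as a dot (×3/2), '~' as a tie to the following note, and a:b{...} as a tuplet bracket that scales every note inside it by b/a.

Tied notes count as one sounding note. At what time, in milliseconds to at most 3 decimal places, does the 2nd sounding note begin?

note 2 onset = 4/3b = 597.015ms

1. 0.0ms @ 0 + 597.015ms (4/3)
2. 597.015ms @ 4/3 + 1194.03ms (8/3)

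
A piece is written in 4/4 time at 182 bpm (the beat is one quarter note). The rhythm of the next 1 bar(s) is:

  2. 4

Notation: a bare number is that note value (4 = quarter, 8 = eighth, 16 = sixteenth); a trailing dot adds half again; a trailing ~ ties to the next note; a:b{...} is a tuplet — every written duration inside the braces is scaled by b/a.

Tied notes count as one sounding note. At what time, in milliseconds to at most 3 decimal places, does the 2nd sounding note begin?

1. 0.0ms @ 0 + 989.011ms (3)
2. 989.011ms @ 3 + 329.67ms (1)

note 2 onset = 3b = 989.011ms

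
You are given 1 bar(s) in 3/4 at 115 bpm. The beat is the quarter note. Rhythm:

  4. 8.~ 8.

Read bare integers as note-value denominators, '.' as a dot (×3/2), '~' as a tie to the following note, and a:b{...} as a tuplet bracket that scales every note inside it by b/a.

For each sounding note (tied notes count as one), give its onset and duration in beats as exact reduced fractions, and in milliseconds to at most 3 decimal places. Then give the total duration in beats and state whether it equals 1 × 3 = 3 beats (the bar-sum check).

1) 0.0ms=0b +782.609ms=3/2b
2) 782.609ms=3/2b +782.609ms=3/2b
Σ=3b of 3 (115bpm 3/4) — PASS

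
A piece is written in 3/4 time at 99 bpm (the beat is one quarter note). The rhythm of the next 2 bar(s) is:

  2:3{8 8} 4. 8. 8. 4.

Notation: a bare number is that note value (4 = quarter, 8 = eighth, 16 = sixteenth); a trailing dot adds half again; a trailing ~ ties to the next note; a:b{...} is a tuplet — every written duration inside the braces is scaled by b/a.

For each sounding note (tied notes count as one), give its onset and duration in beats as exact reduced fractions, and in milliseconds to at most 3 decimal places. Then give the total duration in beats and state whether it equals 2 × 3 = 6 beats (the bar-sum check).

1) 0.0ms=0b +454.545ms=3/4b
2) 454.545ms=3/4b +454.545ms=3/4b
3) 909.091ms=3/2b +909.091ms=3/2b
4) 1818.182ms=3b +454.545ms=3/4b
5) 2272.727ms=15/4b +454.545ms=3/4b
6) 2727.273ms=9/2b +909.091ms=3/2b
Σ=6b of 6 (99bpm 3/4) — PASS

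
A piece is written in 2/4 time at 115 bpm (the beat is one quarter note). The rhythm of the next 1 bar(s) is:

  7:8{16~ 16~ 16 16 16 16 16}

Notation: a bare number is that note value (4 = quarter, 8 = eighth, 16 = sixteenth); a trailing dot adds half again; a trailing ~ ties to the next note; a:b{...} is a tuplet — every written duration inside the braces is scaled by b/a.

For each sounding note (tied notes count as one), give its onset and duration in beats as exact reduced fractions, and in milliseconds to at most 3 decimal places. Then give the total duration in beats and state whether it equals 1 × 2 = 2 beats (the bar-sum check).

1) 0.0ms=0b +447.205ms=6/7b
2) 447.205ms=6/7b +149.068ms=2/7b
3) 596.273ms=8/7b +149.068ms=2/7b
4) 745.342ms=10/7b +149.068ms=2/7b
5) 894.41ms=12/7b +149.068ms=2/7b
Σ=2b of 2 (115bpm 2/4) — PASS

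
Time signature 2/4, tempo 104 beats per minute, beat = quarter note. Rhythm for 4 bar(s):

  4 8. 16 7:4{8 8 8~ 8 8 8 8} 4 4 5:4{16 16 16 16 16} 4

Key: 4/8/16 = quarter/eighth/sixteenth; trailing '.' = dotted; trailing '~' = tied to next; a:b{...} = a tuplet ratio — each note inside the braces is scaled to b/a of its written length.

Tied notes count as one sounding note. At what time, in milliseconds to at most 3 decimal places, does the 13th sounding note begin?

1. 0.0ms @ 0 + 576.923ms (1)
2. 576.923ms @ 1 + 432.692ms (3/4)
3. 1009.615ms @ 7/4 + 144.231ms (1/4)
4. 1153.846ms @ 2 + 164.835ms (2/7)
5. 1318.681ms @ 16/7 + 164.835ms (2/7)
6. 1483.516ms @ 18/7 + 329.67ms (4/7)
7. 1813.187ms @ 22/7 + 164.835ms (2/7)
8. 1978.022ms @ 24/7 + 164.835ms (2/7)
9. 2142.857ms @ 26/7 + 164.835ms (2/7)
10. 2307.692ms @ 4 + 576.923ms (1)
11. 2884.615ms @ 5 + 576.923ms (1)
12. 3461.538ms @ 6 + 115.385ms (1/5)
13. 3576.923ms @ 31/5 + 115.385ms (1/5)
14. 3692.308ms @ 32/5 + 115.385ms (1/5)
15. 3807.692ms @ 33/5 + 115.385ms (1/5)
16. 3923.077ms @ 34/5 + 115.385ms (1/5)
17. 4038.462ms @ 7 + 576.923ms (1)

note 13 onset = 31/5b = 3576.923ms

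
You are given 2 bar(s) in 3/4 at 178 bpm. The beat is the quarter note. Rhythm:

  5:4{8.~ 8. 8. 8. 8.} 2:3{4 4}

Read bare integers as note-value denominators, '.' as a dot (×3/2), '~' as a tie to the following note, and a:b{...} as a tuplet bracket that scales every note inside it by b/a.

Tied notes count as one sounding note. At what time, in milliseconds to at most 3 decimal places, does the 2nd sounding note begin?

1. 0.0ms @ 0 + 404.494ms (6/5)
2. 404.494ms @ 6/5 + 202.247ms (3/5)
3. 606.742ms @ 9/5 + 202.247ms (3/5)
4. 808.989ms @ 12/5 + 202.247ms (3/5)
5. 1011.236ms @ 3 + 505.618ms (3/2)
6. 1516.854ms @ 9/2 + 505.618ms (3/2)

note 2 onset = 6/5b = 404.494ms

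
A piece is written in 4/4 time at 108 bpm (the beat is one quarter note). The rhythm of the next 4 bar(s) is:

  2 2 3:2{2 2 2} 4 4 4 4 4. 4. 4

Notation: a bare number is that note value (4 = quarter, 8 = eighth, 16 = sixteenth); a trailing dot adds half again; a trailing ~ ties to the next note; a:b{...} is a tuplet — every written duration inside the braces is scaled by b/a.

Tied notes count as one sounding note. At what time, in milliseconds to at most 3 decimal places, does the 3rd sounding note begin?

note 3 onset = 4b = 2222.222ms

1. 0.0ms @ 0 + 1111.111ms (2)
2. 1111.111ms @ 2 + 1111.111ms (2)
3. 2222.222ms @ 4 + 740.741ms (4/3)
4. 2962.963ms @ 16/3 + 740.741ms (4/3)
5. 3703.704ms @ 20/3 + 740.741ms (4/3)
6. 4444.444ms @ 8 + 555.556ms (1)
7. 5000.0ms @ 9 + 555.556ms (1)
8. 5555.556ms @ 10 + 555.556ms (1)
9. 6111.111ms @ 11 + 555.556ms (1)
10. 6666.667ms @ 12 + 833.333ms (3/2)
11. 7500.0ms @ 27/2 + 833.333ms (3/2)
12. 8333.333ms @ 15 + 555.556ms (1)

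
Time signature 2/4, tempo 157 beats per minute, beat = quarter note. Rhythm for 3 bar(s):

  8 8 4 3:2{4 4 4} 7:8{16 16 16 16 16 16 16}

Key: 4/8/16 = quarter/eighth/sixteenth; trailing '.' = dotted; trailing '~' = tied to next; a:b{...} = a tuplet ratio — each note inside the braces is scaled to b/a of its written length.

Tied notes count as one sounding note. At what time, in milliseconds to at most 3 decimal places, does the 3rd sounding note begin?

note 3 onset = 1b = 382.166ms

1. 0.0ms @ 0 + 191.083ms (1/2)
2. 191.083ms @ 1/2 + 191.083ms (1/2)
3. 382.166ms @ 1 + 382.166ms (1)
4. 764.331ms @ 2 + 254.777ms (2/3)
5. 1019.108ms @ 8/3 + 254.777ms (2/3)
6. 1273.885ms @ 10/3 + 254.777ms (2/3)
7. 1528.662ms @ 4 + 109.19ms (2/7)
8. 1637.853ms @ 30/7 + 109.19ms (2/7)
9. 1747.043ms @ 32/7 + 109.19ms (2/7)
10. 1856.233ms @ 34/7 + 109.19ms (2/7)
11. 1965.423ms @ 36/7 + 109.19ms (2/7)
12. 2074.613ms @ 38/7 + 109.19ms (2/7)
13. 2183.803ms @ 40/7 + 109.19ms (2/7)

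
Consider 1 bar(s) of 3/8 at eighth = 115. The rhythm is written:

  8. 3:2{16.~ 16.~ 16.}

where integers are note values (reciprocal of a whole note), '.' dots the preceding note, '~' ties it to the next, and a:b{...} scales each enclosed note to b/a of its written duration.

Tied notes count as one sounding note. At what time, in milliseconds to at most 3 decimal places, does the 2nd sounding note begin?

note 2 onset = 3/2b = 782.609ms

1. 0.0ms @ 0 + 782.609ms (3/2)
2. 782.609ms @ 3/2 + 782.609ms (3/2)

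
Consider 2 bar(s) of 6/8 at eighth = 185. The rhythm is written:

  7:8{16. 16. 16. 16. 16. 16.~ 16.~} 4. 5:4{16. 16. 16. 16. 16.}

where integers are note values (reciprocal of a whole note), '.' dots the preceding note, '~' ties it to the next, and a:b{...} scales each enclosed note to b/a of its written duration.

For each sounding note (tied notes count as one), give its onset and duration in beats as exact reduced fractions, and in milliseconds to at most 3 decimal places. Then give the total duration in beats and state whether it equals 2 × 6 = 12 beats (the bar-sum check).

1) 0.0ms=0b +277.992ms=6/7b
2) 277.992ms=6/7b +277.992ms=6/7b
3) 555.985ms=12/7b +277.992ms=6/7b
4) 833.977ms=18/7b +277.992ms=6/7b
5) 1111.969ms=24/7b +277.992ms=6/7b
6) 1389.961ms=30/7b +1528.958ms=33/7b
7) 2918.919ms=9b +194.595ms=3/5b
8) 3113.514ms=48/5b +194.595ms=3/5b
9) 3308.108ms=51/5b +194.595ms=3/5b
10) 3502.703ms=54/5b +194.595ms=3/5b
11) 3697.297ms=57/5b +194.595ms=3/5b
Σ=12b of 12 (185bpm 6/8) — PASS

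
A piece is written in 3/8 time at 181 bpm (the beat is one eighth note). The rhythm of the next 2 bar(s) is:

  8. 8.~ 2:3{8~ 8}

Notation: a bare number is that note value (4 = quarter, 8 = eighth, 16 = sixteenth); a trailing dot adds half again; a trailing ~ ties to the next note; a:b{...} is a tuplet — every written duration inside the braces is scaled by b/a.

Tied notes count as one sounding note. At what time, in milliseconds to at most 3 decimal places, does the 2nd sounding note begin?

note 2 onset = 3/2b = 497.238ms

1. 0.0ms @ 0 + 497.238ms (3/2)
2. 497.238ms @ 3/2 + 1491.713ms (9/2)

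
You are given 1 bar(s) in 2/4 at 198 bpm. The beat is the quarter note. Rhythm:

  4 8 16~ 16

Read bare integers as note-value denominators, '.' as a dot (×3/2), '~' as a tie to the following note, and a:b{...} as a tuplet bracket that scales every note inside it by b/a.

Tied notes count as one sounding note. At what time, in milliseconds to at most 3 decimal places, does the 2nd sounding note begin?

note 2 onset = 1b = 303.03ms

1. 0.0ms @ 0 + 303.03ms (1)
2. 303.03ms @ 1 + 151.515ms (1/2)
3. 454.545ms @ 3/2 + 151.515ms (1/2)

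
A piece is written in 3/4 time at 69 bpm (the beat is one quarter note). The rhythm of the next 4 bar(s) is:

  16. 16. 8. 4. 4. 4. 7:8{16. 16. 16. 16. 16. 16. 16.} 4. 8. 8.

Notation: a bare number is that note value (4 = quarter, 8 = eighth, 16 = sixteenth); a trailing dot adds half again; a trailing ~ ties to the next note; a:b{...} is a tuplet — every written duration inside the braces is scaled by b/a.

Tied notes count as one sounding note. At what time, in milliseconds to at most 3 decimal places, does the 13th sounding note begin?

note 13 onset = 60/7b = 7453.416ms

1. 0.0ms @ 0 + 326.087ms (3/8)
2. 326.087ms @ 3/8 + 326.087ms (3/8)
3. 652.174ms @ 3/4 + 652.174ms (3/4)
4. 1304.348ms @ 3/2 + 1304.348ms (3/2)
5. 2608.696ms @ 3 + 1304.348ms (3/2)
6. 3913.043ms @ 9/2 + 1304.348ms (3/2)
7. 5217.391ms @ 6 + 372.671ms (3/7)
8. 5590.062ms @ 45/7 + 372.671ms (3/7)
9. 5962.733ms @ 48/7 + 372.671ms (3/7)
10. 6335.404ms @ 51/7 + 372.671ms (3/7)
11. 6708.075ms @ 54/7 + 372.671ms (3/7)
12. 7080.745ms @ 57/7 + 372.671ms (3/7)
13. 7453.416ms @ 60/7 + 372.671ms (3/7)
14. 7826.087ms @ 9 + 1304.348ms (3/2)
15. 9130.435ms @ 21/2 + 652.174ms (3/4)
16. 9782.609ms @ 45/4 + 652.174ms (3/4)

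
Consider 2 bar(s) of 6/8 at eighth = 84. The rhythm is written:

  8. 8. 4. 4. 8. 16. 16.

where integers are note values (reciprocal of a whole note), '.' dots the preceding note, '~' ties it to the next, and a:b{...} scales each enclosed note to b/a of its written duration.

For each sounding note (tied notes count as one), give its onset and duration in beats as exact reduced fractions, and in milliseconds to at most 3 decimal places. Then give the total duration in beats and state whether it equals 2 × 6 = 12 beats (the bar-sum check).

1) 0.0ms=0b +1071.429ms=3/2b
2) 1071.429ms=3/2b +1071.429ms=3/2b
3) 2142.857ms=3b +2142.857ms=3b
4) 4285.714ms=6b +2142.857ms=3b
5) 6428.571ms=9b +1071.429ms=3/2b
6) 7500.0ms=21/2b +535.714ms=3/4b
7) 8035.714ms=45/4b +535.714ms=3/4b
Σ=12b of 12 (84bpm 6/8) — PASS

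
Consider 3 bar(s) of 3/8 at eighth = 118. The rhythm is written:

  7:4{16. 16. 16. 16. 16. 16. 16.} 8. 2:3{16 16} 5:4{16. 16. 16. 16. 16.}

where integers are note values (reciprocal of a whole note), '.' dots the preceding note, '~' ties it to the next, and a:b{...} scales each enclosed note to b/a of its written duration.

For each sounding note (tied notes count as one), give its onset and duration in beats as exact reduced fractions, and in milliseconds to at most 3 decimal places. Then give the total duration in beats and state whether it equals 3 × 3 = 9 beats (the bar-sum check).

1) 0.0ms=0b +217.918ms=3/7b
2) 217.918ms=3/7b +217.918ms=3/7b
3) 435.835ms=6/7b +217.918ms=3/7b
4) 653.753ms=9/7b +217.918ms=3/7b
5) 871.671ms=12/7b +217.918ms=3/7b
6) 1089.588ms=15/7b +217.918ms=3/7b
7) 1307.506ms=18/7b +217.918ms=3/7b
8) 1525.424ms=3b +762.712ms=3/2b
9) 2288.136ms=9/2b +381.356ms=3/4b
10) 2669.492ms=21/4b +381.356ms=3/4b
11) 3050.847ms=6b +305.085ms=3/5b
12) 3355.932ms=33/5b +305.085ms=3/5b
13) 3661.017ms=36/5b +305.085ms=3/5b
14) 3966.102ms=39/5b +305.085ms=3/5b
15) 4271.186ms=42/5b +305.085ms=3/5b
Σ=9b of 9 (118bpm 3/8) — PASS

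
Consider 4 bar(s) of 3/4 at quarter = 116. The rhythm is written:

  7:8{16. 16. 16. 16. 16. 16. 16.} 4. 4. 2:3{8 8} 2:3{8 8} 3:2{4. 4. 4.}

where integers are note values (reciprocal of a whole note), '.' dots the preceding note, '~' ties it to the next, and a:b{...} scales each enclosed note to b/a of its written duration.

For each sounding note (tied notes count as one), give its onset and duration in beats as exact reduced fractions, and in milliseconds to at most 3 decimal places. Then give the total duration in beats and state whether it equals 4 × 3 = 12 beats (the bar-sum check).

1) 0.0ms=0b +221.675ms=3/7b
2) 221.675ms=3/7b +221.675ms=3/7b
3) 443.35ms=6/7b +221.675ms=3/7b
4) 665.025ms=9/7b +221.675ms=3/7b
5) 886.7ms=12/7b +221.675ms=3/7b
6) 1108.374ms=15/7b +221.675ms=3/7b
7) 1330.049ms=18/7b +221.675ms=3/7b
8) 1551.724ms=3b +775.862ms=3/2b
9) 2327.586ms=9/2b +775.862ms=3/2b
10) 3103.448ms=6b +387.931ms=3/4b
11) 3491.379ms=27/4b +387.931ms=3/4b
12) 3879.31ms=15/2b +387.931ms=3/4b
13) 4267.241ms=33/4b +387.931ms=3/4b
14) 4655.172ms=9b +517.241ms=1b
15) 5172.414ms=10b +517.241ms=1b
16) 5689.655ms=11b +517.241ms=1b
Σ=12b of 12 (116bpm 3/4) — PASS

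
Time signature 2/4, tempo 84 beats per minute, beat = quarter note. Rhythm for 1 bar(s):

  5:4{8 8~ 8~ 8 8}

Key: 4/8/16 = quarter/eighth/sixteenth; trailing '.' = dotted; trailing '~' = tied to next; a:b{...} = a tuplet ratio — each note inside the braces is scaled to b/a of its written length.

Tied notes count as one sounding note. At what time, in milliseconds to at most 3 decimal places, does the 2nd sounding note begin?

1. 0.0ms @ 0 + 285.714ms (2/5)
2. 285.714ms @ 2/5 + 857.143ms (6/5)
3. 1142.857ms @ 8/5 + 285.714ms (2/5)

note 2 onset = 2/5b = 285.714ms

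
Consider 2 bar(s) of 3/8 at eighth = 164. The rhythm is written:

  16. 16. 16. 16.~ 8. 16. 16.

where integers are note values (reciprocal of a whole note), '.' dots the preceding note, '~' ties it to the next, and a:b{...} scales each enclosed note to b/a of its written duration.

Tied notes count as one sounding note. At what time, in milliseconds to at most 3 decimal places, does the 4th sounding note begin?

1. 0.0ms @ 0 + 274.39ms (3/4)
2. 274.39ms @ 3/4 + 274.39ms (3/4)
3. 548.78ms @ 3/2 + 274.39ms (3/4)
4. 823.171ms @ 9/4 + 823.171ms (9/4)
5. 1646.341ms @ 9/2 + 274.39ms (3/4)
6. 1920.732ms @ 21/4 + 274.39ms (3/4)

note 4 onset = 9/4b = 823.171ms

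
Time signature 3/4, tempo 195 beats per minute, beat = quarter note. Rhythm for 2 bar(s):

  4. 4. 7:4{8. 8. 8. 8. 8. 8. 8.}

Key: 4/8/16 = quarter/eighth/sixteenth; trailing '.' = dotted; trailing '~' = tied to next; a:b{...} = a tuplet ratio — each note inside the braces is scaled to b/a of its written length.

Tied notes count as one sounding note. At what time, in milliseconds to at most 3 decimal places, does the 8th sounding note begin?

note 8 onset = 36/7b = 1582.418ms

1. 0.0ms @ 0 + 461.538ms (3/2)
2. 461.538ms @ 3/2 + 461.538ms (3/2)
3. 923.077ms @ 3 + 131.868ms (3/7)
4. 1054.945ms @ 24/7 + 131.868ms (3/7)
5. 1186.813ms @ 27/7 + 131.868ms (3/7)
6. 1318.681ms @ 30/7 + 131.868ms (3/7)
7. 1450.549ms @ 33/7 + 131.868ms (3/7)
8. 1582.418ms @ 36/7 + 131.868ms (3/7)
9. 1714.286ms @ 39/7 + 131.868ms (3/7)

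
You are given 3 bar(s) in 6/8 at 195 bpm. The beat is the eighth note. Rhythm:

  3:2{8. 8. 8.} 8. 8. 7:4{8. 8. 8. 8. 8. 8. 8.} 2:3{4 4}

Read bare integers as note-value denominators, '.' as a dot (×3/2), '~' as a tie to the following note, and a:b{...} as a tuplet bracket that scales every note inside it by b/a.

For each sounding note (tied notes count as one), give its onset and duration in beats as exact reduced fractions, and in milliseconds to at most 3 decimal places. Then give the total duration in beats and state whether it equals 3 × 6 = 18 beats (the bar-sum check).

1) 0.0ms=0b +307.692ms=1b
2) 307.692ms=1b +307.692ms=1b
3) 615.385ms=2b +307.692ms=1b
4) 923.077ms=3b +461.538ms=3/2b
5) 1384.615ms=9/2b +461.538ms=3/2b
6) 1846.154ms=6b +263.736ms=6/7b
7) 2109.89ms=48/7b +263.736ms=6/7b
8) 2373.626ms=54/7b +263.736ms=6/7b
9) 2637.363ms=60/7b +263.736ms=6/7b
10) 2901.099ms=66/7b +263.736ms=6/7b
11) 3164.835ms=72/7b +263.736ms=6/7b
12) 3428.571ms=78/7b +263.736ms=6/7b
13) 3692.308ms=12b +923.077ms=3b
14) 4615.385ms=15b +923.077ms=3b
Σ=18b of 18 (195bpm 6/8) — PASS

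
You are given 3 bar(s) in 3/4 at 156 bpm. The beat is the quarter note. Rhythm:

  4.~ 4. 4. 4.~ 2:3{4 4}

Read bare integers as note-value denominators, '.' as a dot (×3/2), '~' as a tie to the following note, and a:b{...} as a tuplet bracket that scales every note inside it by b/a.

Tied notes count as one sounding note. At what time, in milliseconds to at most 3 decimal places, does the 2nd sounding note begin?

1. 0.0ms @ 0 + 1153.846ms (3)
2. 1153.846ms @ 3 + 576.923ms (3/2)
3. 1730.769ms @ 9/2 + 1153.846ms (3)
4. 2884.615ms @ 15/2 + 576.923ms (3/2)

note 2 onset = 3b = 1153.846ms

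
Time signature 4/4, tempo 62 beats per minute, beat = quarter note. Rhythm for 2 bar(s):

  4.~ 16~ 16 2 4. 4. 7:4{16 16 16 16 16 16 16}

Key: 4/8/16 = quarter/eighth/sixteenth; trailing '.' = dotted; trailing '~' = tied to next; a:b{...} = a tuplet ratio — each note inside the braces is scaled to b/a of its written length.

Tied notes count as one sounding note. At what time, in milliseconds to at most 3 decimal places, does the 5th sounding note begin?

note 5 onset = 7b = 6774.194ms

1. 0.0ms @ 0 + 1935.484ms (2)
2. 1935.484ms @ 2 + 1935.484ms (2)
3. 3870.968ms @ 4 + 1451.613ms (3/2)
4. 5322.581ms @ 11/2 + 1451.613ms (3/2)
5. 6774.194ms @ 7 + 138.249ms (1/7)
6. 6912.442ms @ 50/7 + 138.249ms (1/7)
7. 7050.691ms @ 51/7 + 138.249ms (1/7)
8. 7188.94ms @ 52/7 + 138.249ms (1/7)
9. 7327.189ms @ 53/7 + 138.249ms (1/7)
10. 7465.438ms @ 54/7 + 138.249ms (1/7)
11. 7603.687ms @ 55/7 + 138.249ms (1/7)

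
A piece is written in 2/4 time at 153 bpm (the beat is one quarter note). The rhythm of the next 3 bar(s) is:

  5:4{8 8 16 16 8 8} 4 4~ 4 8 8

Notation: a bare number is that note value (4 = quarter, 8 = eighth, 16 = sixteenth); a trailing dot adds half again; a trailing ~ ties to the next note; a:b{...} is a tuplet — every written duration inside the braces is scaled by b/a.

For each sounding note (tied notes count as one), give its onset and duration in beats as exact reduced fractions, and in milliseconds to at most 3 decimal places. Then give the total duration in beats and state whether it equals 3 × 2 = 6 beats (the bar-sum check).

1) 0.0ms=0b +156.863ms=2/5b
2) 156.863ms=2/5b +156.863ms=2/5b
3) 313.725ms=4/5b +78.431ms=1/5b
4) 392.157ms=1b +78.431ms=1/5b
5) 470.588ms=6/5b +156.863ms=2/5b
6) 627.451ms=8/5b +156.863ms=2/5b
7) 784.314ms=2b +392.157ms=1b
8) 1176.471ms=3b +784.314ms=2b
9) 1960.784ms=5b +196.078ms=1/2b
10) 2156.863ms=11/2b +196.078ms=1/2b
Σ=6b of 6 (153bpm 2/4) — PASS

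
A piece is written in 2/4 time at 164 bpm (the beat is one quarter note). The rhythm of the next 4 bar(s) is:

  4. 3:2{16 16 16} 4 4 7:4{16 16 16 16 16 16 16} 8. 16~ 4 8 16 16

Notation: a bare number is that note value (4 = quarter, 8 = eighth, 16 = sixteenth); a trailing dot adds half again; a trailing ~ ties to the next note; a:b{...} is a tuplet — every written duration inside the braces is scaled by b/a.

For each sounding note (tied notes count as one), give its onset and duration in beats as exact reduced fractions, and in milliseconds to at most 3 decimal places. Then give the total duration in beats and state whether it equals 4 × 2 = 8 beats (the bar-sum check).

1) 0.0ms=0b +548.78ms=3/2b
2) 548.78ms=3/2b +60.976ms=1/6b
3) 609.756ms=5/3b +60.976ms=1/6b
4) 670.732ms=11/6b +60.976ms=1/6b
5) 731.707ms=2b +365.854ms=1b
6) 1097.561ms=3b +365.854ms=1b
7) 1463.415ms=4b +52.265ms=1/7b
8) 1515.679ms=29/7b +52.265ms=1/7b
9) 1567.944ms=30/7b +52.265ms=1/7b
10) 1620.209ms=31/7b +52.265ms=1/7b
11) 1672.474ms=32/7b +52.265ms=1/7b
12) 1724.739ms=33/7b +52.265ms=1/7b
13) 1777.003ms=34/7b +52.265ms=1/7b
14) 1829.268ms=5b +274.39ms=3/4b
15) 2103.659ms=23/4b +457.317ms=5/4b
16) 2560.976ms=7b +182.927ms=1/2b
17) 2743.902ms=15/2b +91.463ms=1/4b
18) 2835.366ms=31/4b +91.463ms=1/4b
Σ=8b of 8 (164bpm 2/4) — PASS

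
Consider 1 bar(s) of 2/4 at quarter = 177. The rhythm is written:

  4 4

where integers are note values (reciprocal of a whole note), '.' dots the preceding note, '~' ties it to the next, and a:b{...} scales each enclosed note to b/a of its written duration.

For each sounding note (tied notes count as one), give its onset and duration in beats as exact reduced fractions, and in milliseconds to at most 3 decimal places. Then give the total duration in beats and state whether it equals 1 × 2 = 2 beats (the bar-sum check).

1) 0.0ms=0b +338.983ms=1b
2) 338.983ms=1b +338.983ms=1b
Σ=2b of 2 (177bpm 2/4) — PASS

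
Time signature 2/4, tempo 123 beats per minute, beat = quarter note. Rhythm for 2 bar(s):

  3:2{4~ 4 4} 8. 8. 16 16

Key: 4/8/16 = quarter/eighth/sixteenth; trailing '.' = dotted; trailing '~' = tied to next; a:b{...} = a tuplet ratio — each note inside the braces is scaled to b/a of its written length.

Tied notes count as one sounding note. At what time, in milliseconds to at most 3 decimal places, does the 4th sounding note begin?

1. 0.0ms @ 0 + 650.407ms (4/3)
2. 650.407ms @ 4/3 + 325.203ms (2/3)
3. 975.61ms @ 2 + 365.854ms (3/4)
4. 1341.463ms @ 11/4 + 365.854ms (3/4)
5. 1707.317ms @ 7/2 + 121.951ms (1/4)
6. 1829.268ms @ 15/4 + 121.951ms (1/4)

note 4 onset = 11/4b = 1341.463ms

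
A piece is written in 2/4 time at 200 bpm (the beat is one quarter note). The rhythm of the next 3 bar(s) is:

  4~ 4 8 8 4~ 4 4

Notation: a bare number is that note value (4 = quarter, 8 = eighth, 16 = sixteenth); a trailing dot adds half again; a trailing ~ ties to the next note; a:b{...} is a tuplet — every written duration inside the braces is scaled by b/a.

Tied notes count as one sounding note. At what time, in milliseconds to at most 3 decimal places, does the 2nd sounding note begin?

1. 0.0ms @ 0 + 600.0ms (2)
2. 600.0ms @ 2 + 150.0ms (1/2)
3. 750.0ms @ 5/2 + 150.0ms (1/2)
4. 900.0ms @ 3 + 600.0ms (2)
5. 1500.0ms @ 5 + 300.0ms (1)

note 2 onset = 2b = 600.0ms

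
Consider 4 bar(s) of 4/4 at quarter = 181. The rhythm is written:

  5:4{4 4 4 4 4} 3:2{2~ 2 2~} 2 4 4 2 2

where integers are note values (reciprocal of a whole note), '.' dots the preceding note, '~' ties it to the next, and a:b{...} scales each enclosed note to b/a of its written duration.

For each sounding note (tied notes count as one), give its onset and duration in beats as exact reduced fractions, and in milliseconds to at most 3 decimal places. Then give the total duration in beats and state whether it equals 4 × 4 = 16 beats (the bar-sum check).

1) 0.0ms=0b +265.193ms=4/5b
2) 265.193ms=4/5b +265.193ms=4/5b
3) 530.387ms=8/5b +265.193ms=4/5b
4) 795.58ms=12/5b +265.193ms=4/5b
5) 1060.773ms=16/5b +265.193ms=4/5b
6) 1325.967ms=4b +883.978ms=8/3b
7) 2209.945ms=20/3b +1104.972ms=10/3b
8) 3314.917ms=10b +331.492ms=1b
9) 3646.409ms=11b +331.492ms=1b
10) 3977.901ms=12b +662.983ms=2b
11) 4640.884ms=14b +662.983ms=2b
Σ=16b of 16 (181bpm 4/4) — PASS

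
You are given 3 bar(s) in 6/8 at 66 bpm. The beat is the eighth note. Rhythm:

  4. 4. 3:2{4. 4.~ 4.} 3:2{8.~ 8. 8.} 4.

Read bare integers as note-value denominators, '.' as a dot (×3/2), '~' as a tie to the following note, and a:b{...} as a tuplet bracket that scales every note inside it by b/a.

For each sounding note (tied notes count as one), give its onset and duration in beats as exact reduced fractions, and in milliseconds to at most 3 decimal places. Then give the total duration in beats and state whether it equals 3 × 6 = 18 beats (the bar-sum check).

1) 0.0ms=0b +2727.273ms=3b
2) 2727.273ms=3b +2727.273ms=3b
3) 5454.545ms=6b +1818.182ms=2b
4) 7272.727ms=8b +3636.364ms=4b
5) 10909.091ms=12b +1818.182ms=2b
6) 12727.273ms=14b +909.091ms=1b
7) 13636.364ms=15b +2727.273ms=3b
Σ=18b of 18 (66bpm 6/8) — PASS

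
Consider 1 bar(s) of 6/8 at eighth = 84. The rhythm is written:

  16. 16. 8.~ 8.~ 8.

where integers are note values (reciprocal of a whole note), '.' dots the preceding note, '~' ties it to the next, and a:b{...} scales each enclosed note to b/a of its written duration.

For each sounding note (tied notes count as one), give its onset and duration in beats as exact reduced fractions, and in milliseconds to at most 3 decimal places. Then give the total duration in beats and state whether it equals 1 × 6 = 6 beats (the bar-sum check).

1) 0.0ms=0b +535.714ms=3/4b
2) 535.714ms=3/4b +535.714ms=3/4b
3) 1071.429ms=3/2b +3214.286ms=9/2b
Σ=6b of 6 (84bpm 6/8) — PASS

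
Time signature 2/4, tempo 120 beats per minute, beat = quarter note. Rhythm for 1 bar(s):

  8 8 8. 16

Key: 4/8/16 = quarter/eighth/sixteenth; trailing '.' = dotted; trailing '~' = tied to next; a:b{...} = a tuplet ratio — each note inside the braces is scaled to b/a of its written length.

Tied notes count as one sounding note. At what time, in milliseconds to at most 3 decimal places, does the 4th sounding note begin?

note 4 onset = 7/4b = 875.0ms

1. 0.0ms @ 0 + 250.0ms (1/2)
2. 250.0ms @ 1/2 + 250.0ms (1/2)
3. 500.0ms @ 1 + 375.0ms (3/4)
4. 875.0ms @ 7/4 + 125.0ms (1/4)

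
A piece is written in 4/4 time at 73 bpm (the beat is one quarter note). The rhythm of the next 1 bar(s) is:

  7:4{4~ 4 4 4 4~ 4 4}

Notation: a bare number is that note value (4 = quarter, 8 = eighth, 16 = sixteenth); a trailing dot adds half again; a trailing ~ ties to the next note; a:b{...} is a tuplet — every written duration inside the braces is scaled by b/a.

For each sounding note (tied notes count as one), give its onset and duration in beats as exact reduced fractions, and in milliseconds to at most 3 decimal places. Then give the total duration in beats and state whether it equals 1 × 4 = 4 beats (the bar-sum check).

1) 0.0ms=0b +939.335ms=8/7b
2) 939.335ms=8/7b +469.667ms=4/7b
3) 1409.002ms=12/7b +469.667ms=4/7b
4) 1878.669ms=16/7b +939.335ms=8/7b
5) 2818.004ms=24/7b +469.667ms=4/7b
Σ=4b of 4 (73bpm 4/4) — PASS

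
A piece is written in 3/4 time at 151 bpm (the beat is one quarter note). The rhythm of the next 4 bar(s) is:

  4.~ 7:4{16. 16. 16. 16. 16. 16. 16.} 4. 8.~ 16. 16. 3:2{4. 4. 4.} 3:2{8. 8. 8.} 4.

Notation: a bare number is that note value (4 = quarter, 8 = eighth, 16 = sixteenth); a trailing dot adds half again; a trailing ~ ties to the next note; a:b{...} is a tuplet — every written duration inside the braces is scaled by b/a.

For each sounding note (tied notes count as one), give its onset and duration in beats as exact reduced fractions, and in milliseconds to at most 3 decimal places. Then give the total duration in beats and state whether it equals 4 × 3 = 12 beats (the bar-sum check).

1) 0.0ms=0b +681.173ms=12/7b
2) 681.173ms=12/7b +85.147ms=3/14b
3) 766.32ms=27/14b +85.147ms=3/14b
4) 851.466ms=15/7b +85.147ms=3/14b
5) 936.613ms=33/14b +85.147ms=3/14b
6) 1021.76ms=18/7b +85.147ms=3/14b
7) 1106.906ms=39/14b +85.147ms=3/14b
8) 1192.053ms=3b +596.026ms=3/2b
9) 1788.079ms=9/2b +447.02ms=9/8b
10) 2235.099ms=45/8b +149.007ms=3/8b
11) 2384.106ms=6b +397.351ms=1b
12) 2781.457ms=7b +397.351ms=1b
13) 3178.808ms=8b +397.351ms=1b
14) 3576.159ms=9b +198.675ms=1/2b
15) 3774.834ms=19/2b +198.675ms=1/2b
16) 3973.51ms=10b +198.675ms=1/2b
17) 4172.185ms=21/2b +596.026ms=3/2b
Σ=12b of 12 (151bpm 3/4) — PASS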